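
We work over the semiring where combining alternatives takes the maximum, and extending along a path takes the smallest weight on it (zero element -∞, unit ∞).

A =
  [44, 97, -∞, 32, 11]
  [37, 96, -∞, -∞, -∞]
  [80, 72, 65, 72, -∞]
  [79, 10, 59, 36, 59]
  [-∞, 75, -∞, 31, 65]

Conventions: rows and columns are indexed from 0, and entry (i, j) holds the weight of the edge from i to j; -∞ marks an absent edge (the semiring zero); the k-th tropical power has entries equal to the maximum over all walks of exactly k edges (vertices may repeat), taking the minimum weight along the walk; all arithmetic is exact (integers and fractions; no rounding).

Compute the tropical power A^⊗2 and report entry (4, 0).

A^⊗2:
  [44, 96, 32, 32, 32]
  [37, 96, -∞, 32, 11]
  [72, 80, 65, 65, 59]
  [59, 79, 59, 59, 59]
  [37, 75, 31, 31, 65]
Key observation: the optimum is the walk 4->1->0, with weight 75 min 37 = 37.
Optimal value attained by: walk 4->1->0.
Answer: (A^⊗2)[4][0] = 37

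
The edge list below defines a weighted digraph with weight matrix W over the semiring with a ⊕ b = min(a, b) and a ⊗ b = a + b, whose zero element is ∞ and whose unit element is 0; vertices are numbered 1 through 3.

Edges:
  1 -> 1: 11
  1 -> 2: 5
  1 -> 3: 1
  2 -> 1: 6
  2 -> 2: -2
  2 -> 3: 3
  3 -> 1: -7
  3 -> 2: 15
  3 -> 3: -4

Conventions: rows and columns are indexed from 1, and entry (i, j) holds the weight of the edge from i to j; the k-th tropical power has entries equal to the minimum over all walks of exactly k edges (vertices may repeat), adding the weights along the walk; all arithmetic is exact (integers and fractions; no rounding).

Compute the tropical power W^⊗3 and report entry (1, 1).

W^⊗2:
  [-6, 3, -3]
  [-4, -4, -1]
  [-11, -2, -8]
W^⊗3:
  [-10, -1, -7]
  [-8, -6, -5]
  [-15, -6, -12]
Key observation: the optimum is the walk 1->3->3->1, with weight 1 + (-4) + (-7) = -10.
Optimal value attained by: walk 1->3->3->1.
Answer: (W^⊗3)[1][1] = -10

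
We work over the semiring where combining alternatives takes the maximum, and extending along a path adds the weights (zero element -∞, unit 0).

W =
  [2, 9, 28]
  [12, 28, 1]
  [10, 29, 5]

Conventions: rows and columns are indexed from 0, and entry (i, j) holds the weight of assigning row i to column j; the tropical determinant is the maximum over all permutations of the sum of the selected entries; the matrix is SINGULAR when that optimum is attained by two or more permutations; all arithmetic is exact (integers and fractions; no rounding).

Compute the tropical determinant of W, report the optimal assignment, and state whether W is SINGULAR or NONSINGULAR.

σ = (0, 1, 2): 2 + 28 + 5 = 35
σ = (0, 2, 1): 2 + 1 + 29 = 32
σ = (1, 0, 2): 9 + 12 + 5 = 26
σ = (1, 2, 0): 9 + 1 + 10 = 20
σ = (2, 0, 1): 28 + 12 + 29 = 69
σ = (2, 1, 0): 28 + 28 + 10 = 66
Optimal value attained by: σ = (2, 0, 1).
Answer: det⊕(W) = 69; verdict: NONSINGULAR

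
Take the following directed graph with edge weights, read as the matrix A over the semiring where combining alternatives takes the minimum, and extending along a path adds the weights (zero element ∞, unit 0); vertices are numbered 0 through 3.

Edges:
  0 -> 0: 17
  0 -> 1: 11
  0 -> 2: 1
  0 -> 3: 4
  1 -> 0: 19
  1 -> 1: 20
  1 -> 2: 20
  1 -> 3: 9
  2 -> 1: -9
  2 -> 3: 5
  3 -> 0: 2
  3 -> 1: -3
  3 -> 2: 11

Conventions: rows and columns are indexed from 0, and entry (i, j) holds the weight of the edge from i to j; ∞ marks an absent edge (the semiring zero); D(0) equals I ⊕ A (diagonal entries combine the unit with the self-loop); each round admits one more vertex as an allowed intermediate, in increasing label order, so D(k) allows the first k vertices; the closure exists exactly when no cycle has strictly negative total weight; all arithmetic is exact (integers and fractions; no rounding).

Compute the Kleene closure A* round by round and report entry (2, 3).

D(0):
  [0, 11, 1, 4]
  [19, 0, 20, 9]
  [∞, -9, 0, 5]
  [2, -3, 11, 0]
D(1):
  [0, 11, 1, 4]
  [19, 0, 20, 9]
  [∞, -9, 0, 5]
  [2, -3, 3, 0]
D(2):
  [0, 11, 1, 4]
  [19, 0, 20, 9]
  [10, -9, 0, 0]
  [2, -3, 3, 0]
D(3):
  [0, -8, 1, 1]
  [19, 0, 20, 9]
  [10, -9, 0, 0]
  [2, -6, 3, 0]
D(4):
  [0, -8, 1, 1]
  [11, 0, 12, 9]
  [2, -9, 0, 0]
  [2, -6, 3, 0]
Answer: A*[2][3] = 0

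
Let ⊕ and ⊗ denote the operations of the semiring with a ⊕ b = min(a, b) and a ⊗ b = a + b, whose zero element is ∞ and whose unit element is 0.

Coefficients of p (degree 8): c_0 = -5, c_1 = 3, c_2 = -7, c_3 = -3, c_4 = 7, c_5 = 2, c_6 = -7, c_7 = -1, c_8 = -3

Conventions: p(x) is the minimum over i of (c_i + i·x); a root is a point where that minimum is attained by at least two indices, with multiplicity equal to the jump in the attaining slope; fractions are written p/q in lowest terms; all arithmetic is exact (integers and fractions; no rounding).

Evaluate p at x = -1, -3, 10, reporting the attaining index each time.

p(-1) = min(-5+0·(-1)=-5, 3+1·(-1)=2, -7+2·(-1)=-9, -3+3·(-1)=-6, 7+4·(-1)=3, 2+5·(-1)=-3, -7+6·(-1)=-13, -1+7·(-1)=-8, -3+8·(-1)=-11) = -13 (attained by i=6)
p(-3) = min(-5+0·(-3)=-5, 3+1·(-3)=0, -7+2·(-3)=-13, -3+3·(-3)=-12, 7+4·(-3)=-5, 2+5·(-3)=-13, -7+6·(-3)=-25, -1+7·(-3)=-22, -3+8·(-3)=-27) = -27 (attained by i=8)
p(10) = min(-5+0·10=-5, 3+1·10=13, -7+2·10=13, -3+3·10=27, 7+4·10=47, 2+5·10=52, -7+6·10=53, -1+7·10=69, -3+8·10=77) = -5 (attained by i=0)
Answer: p(-1) = -13; p(-3) = -27; p(10) = -5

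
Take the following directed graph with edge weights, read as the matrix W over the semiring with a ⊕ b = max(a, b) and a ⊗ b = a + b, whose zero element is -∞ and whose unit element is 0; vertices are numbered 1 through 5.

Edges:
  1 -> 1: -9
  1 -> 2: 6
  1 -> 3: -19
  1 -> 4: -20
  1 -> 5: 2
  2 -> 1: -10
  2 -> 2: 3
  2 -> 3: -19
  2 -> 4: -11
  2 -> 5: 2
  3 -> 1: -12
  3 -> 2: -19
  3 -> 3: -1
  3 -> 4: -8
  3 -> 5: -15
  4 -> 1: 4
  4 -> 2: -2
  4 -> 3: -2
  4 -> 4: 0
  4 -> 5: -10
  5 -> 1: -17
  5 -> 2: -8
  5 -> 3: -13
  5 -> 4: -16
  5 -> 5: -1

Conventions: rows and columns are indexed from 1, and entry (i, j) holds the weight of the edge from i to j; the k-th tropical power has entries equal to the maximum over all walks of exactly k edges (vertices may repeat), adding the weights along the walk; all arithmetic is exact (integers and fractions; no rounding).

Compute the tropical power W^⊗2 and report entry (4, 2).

W^⊗2:
  [-4, 9, -11, -5, 8]
  [-7, 6, -11, -8, 5]
  [-4, -6, -2, -8, -10]
  [4, 10, -2, 0, 6]
  [-12, -5, -14, -16, -2]
Key observation: the optimum is the walk 4->1->2, with weight 4 + 6 = 10.
Optimal value attained by: walk 4->1->2.
Answer: (W^⊗2)[4][2] = 10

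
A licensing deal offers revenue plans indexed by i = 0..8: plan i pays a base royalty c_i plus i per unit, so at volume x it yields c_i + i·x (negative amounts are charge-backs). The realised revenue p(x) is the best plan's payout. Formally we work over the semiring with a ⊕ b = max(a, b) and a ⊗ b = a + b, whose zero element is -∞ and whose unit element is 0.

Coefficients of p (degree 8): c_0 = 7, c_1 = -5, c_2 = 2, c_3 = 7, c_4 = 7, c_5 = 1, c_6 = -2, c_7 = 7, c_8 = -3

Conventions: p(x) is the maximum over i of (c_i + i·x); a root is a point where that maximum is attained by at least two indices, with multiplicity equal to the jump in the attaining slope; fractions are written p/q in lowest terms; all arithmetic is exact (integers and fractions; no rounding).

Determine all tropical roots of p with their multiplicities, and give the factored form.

hull edge (i=0, c=7) to (i=7, c=7): slope 0, span 7
hull edge (i=7, c=7) to (i=8, c=-3): slope -10, span 1
Factored form: p(x) = -3 ⊗ (x ⊕ 0) ⊗ (x ⊕ 0) ⊗ (x ⊕ 0) ⊗ (x ⊕ 0) ⊗ (x ⊕ 0) ⊗ (x ⊕ 0) ⊗ (x ⊕ 0) ⊗ (x ⊕ 10)
Answer: roots = 0 (mult 7), 10 (mult 1)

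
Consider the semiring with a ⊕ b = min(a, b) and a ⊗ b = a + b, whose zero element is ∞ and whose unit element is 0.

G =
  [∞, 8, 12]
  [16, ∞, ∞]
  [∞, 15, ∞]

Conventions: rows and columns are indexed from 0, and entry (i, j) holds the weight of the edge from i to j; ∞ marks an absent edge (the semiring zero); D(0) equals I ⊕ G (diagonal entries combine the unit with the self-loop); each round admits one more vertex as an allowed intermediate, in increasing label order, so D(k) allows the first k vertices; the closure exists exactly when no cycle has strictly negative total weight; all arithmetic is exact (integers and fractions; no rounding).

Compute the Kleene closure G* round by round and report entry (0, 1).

D(0):
  [0, 8, 12]
  [16, 0, ∞]
  [∞, 15, 0]
D(1):
  [0, 8, 12]
  [16, 0, 28]
  [∞, 15, 0]
D(2):
  [0, 8, 12]
  [16, 0, 28]
  [31, 15, 0]
D(3):
  [0, 8, 12]
  [16, 0, 28]
  [31, 15, 0]
Answer: G*[0][1] = 8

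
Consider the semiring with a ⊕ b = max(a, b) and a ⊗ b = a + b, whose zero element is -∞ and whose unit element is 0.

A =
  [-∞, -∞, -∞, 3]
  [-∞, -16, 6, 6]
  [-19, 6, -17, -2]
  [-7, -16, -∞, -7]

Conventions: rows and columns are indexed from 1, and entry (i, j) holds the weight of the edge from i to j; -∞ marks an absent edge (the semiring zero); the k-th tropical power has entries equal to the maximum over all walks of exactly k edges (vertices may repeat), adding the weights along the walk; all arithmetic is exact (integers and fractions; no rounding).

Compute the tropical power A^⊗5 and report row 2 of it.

A^⊗2:
  [-4, -13, -∞, -4]
  [-1, 12, -10, 4]
  [-9, -10, 12, 12]
  [-14, -23, -10, -4]
A^⊗3:
  [-11, -20, -7, -1]
  [-3, -4, 18, 18]
  [5, 18, -4, 10]
  [-11, -4, -17, -11]
A^⊗4:
  [-8, -1, -14, -8]
  [11, 24, 2, 16]
  [3, 2, 24, 24]
  [-18, -11, 2, 2]
A^⊗5:
  [-15, -8, 5, 5]
  [9, 8, 30, 30]
  [17, 30, 8, 22]
  [-5, 8, -5, 0]
Answer: row 2 of A^⊗5 = [9, 8, 30, 30]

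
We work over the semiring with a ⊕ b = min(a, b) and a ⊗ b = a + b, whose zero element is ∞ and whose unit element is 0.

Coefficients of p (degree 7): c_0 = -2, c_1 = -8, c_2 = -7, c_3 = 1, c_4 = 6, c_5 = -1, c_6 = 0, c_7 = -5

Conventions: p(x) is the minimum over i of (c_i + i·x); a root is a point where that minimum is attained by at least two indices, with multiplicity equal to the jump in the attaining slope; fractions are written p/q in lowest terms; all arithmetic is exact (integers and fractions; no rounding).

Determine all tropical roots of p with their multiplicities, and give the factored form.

hull edge (i=0, c=-2) to (i=1, c=-8): slope -6, span 1
hull edge (i=1, c=-8) to (i=7, c=-5): slope 1/2, span 6
Factored form: p(x) = -5 ⊗ (x ⊕ (-1/2)) ⊗ (x ⊕ (-1/2)) ⊗ (x ⊕ (-1/2)) ⊗ (x ⊕ (-1/2)) ⊗ (x ⊕ (-1/2)) ⊗ (x ⊕ (-1/2)) ⊗ (x ⊕ 6)
Answer: roots = -1/2 (mult 6), 6 (mult 1)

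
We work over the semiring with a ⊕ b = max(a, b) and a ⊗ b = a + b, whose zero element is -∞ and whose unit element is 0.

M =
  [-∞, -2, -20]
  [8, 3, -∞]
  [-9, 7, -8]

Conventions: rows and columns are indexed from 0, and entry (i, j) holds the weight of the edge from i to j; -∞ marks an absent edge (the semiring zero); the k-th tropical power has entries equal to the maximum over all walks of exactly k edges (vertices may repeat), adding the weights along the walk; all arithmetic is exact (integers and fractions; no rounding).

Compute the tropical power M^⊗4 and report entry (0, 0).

M^⊗2:
  [6, 1, -28]
  [11, 6, -12]
  [15, 10, -16]
M^⊗3:
  [9, 4, -14]
  [14, 9, -9]
  [18, 13, -5]
M^⊗4:
  [12, 7, -11]
  [17, 12, -6]
  [21, 16, -2]
Key observation: the optimum is the walk 0->1->0->1->0, with weight (-2) + 8 + (-2) + 8 = 12.
Optimal value attained by: walk 0->1->0->1->0.
Answer: (M^⊗4)[0][0] = 12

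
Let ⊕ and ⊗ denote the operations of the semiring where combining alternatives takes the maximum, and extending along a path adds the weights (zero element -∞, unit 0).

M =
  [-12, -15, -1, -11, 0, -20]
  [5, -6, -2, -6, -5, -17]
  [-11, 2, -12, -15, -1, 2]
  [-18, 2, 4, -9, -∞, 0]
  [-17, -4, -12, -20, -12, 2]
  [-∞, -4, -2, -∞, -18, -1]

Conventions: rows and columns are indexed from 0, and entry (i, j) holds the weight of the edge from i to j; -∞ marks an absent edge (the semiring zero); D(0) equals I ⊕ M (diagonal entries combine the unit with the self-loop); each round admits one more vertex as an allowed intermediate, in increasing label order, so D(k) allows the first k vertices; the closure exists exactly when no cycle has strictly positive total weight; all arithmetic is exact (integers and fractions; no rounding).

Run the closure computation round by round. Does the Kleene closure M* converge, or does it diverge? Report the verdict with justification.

D(0):
  [0, -15, -1, -11, 0, -20]
  [5, 0, -2, -6, -5, -17]
  [-11, 2, 0, -15, -1, 2]
  [-18, 2, 4, 0, -∞, 0]
  [-17, -4, -12, -20, 0, 2]
  [-∞, -4, -2, -∞, -18, 0]
D(1):
  [0, -15, -1, -11, 0, -20]
  [5, 0, 4, -6, 5, -15]
  [-11, 2, 0, -15, -1, 2]
  [-18, 2, 4, 0, -18, 0]
  [-17, -4, -12, -20, 0, 2]
  [-∞, -4, -2, -∞, -18, 0]
Detection: at round 2, diagonal entry (2, 2) turns strictly positive.
Key observation: the cycle 2->1->0->2 has total weight 2 + 5 + (-1), which is strictly positive.
Answer: DIVERGES — positive cycle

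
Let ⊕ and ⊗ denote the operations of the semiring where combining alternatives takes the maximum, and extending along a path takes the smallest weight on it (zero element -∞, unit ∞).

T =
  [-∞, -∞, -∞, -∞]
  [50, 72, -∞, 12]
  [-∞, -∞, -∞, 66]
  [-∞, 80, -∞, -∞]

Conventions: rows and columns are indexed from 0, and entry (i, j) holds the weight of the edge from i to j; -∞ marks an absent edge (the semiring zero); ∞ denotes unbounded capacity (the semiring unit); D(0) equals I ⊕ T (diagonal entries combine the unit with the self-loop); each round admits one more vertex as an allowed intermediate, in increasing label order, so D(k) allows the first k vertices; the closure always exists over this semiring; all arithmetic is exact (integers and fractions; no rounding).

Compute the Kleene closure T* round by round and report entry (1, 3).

D(0):
  [∞, -∞, -∞, -∞]
  [50, ∞, -∞, 12]
  [-∞, -∞, ∞, 66]
  [-∞, 80, -∞, ∞]
D(1):
  [∞, -∞, -∞, -∞]
  [50, ∞, -∞, 12]
  [-∞, -∞, ∞, 66]
  [-∞, 80, -∞, ∞]
D(2):
  [∞, -∞, -∞, -∞]
  [50, ∞, -∞, 12]
  [-∞, -∞, ∞, 66]
  [50, 80, -∞, ∞]
D(3):
  [∞, -∞, -∞, -∞]
  [50, ∞, -∞, 12]
  [-∞, -∞, ∞, 66]
  [50, 80, -∞, ∞]
D(4):
  [∞, -∞, -∞, -∞]
  [50, ∞, -∞, 12]
  [50, 66, ∞, 66]
  [50, 80, -∞, ∞]
Answer: T*[1][3] = 12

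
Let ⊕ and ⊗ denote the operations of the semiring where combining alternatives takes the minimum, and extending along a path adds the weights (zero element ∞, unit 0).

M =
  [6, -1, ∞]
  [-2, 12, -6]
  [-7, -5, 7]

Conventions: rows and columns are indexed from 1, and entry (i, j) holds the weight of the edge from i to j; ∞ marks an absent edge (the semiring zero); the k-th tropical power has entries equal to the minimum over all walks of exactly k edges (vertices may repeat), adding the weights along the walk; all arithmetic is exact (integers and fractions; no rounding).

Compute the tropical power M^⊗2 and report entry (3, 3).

M^⊗2:
  [-3, 5, -7]
  [-13, -11, 1]
  [-7, -8, -11]
Key observation: the optimum is the walk 3->2->3, with weight (-5) + (-6) = -11.
Optimal value attained by: walk 3->2->3.
Answer: (M^⊗2)[3][3] = -11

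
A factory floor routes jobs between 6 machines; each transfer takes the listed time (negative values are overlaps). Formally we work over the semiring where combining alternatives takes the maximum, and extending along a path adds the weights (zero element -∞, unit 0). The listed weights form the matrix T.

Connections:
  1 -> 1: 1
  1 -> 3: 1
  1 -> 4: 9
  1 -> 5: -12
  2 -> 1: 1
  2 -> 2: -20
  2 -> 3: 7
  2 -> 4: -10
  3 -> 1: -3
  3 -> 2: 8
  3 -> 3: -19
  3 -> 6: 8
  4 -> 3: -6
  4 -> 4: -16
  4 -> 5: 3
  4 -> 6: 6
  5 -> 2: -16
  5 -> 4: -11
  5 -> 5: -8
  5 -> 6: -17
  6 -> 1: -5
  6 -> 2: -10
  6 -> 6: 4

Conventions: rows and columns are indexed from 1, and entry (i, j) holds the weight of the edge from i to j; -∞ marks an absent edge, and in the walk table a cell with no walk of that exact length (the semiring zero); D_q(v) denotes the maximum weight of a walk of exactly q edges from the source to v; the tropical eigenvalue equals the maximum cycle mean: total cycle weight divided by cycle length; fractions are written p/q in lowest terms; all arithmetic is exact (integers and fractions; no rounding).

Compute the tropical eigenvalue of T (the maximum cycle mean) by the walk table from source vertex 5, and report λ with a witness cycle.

q=0: [-∞, -∞, -∞, -∞, 0, -∞]
q=1: [-∞, -16, -∞, -11, -8, -17]
q=2: [-15, -24, -9, -19, -8, -5]
q=3: [-10, -1, -14, -6, -16, -1]
q=4: [0, -6, 6, -1, -3, 3]
q=5: [3, 14, 1, 9, 2, 14]
q=6: [15, 9, 21, 12, 12, 18]
Optimal cycle mean attained by: cycle 2->3->2, total 7 + 8, length 2.
Answer: λ = 15/2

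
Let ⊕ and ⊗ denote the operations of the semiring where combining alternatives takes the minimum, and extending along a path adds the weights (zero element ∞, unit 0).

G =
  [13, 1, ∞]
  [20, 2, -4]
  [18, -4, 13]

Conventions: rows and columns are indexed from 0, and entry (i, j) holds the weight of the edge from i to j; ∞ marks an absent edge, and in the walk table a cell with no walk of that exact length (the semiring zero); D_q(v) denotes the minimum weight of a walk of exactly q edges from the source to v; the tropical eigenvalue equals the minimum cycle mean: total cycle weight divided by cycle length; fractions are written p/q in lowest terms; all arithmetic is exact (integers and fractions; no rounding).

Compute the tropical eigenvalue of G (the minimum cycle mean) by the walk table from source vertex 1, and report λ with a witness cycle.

q=0: [∞, 0, ∞]
q=1: [20, 2, -4]
q=2: [14, -8, -2]
q=3: [12, -6, -12]
Optimal cycle mean attained by: cycle 1->2->1, total (-4) + (-4), length 2.
Answer: λ = -4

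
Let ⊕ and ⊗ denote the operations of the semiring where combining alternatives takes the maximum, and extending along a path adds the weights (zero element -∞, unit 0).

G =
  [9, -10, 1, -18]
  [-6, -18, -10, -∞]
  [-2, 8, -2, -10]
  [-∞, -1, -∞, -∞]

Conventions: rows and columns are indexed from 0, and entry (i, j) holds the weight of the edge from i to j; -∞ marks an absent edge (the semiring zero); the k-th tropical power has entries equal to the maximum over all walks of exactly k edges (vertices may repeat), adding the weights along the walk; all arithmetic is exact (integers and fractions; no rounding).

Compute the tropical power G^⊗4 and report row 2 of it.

G^⊗2:
  [18, 9, 10, -9]
  [3, -2, -5, -20]
  [7, 6, -1, -12]
  [-7, -19, -11, -∞]
G^⊗3:
  [27, 18, 19, 0]
  [12, 3, 4, -15]
  [16, 7, 8, -11]
  [2, -3, -6, -21]
G^⊗4:
  [36, 27, 28, 9]
  [21, 12, 13, -6]
  [25, 16, 17, -2]
  [11, 2, 3, -16]
Answer: row 2 of G^⊗4 = [25, 16, 17, -2]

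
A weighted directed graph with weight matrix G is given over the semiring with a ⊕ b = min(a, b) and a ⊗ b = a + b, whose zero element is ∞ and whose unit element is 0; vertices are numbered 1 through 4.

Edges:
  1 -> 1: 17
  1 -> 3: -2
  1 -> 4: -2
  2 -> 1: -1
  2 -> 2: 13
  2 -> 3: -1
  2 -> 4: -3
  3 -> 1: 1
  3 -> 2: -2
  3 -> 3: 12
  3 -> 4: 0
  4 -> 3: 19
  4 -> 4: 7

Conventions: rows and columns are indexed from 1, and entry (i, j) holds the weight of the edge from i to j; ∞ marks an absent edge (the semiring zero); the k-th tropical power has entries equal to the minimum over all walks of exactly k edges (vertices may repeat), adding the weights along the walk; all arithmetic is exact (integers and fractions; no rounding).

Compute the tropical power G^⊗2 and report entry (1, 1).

G^⊗2:
  [-1, -4, 10, -2]
  [0, -3, -3, -3]
  [-3, 10, -3, -5]
  [20, 17, 26, 14]
Key observation: the optimum is the walk 1->3->1, with weight (-2) + 1 = -1.
Optimal value attained by: walk 1->3->1.
Answer: (G^⊗2)[1][1] = -1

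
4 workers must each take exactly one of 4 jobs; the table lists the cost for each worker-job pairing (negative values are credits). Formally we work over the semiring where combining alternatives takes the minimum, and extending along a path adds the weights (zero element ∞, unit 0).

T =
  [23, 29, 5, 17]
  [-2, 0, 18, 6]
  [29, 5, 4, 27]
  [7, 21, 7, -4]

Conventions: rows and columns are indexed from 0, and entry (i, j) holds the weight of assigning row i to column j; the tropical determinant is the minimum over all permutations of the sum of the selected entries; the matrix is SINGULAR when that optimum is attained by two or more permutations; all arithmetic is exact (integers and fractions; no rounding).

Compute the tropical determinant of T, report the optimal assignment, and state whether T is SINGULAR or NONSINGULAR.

σ = (0, 1, 2, 3): 23 + 0 + 4 + (-4) = 23
σ = (0, 1, 3, 2): 23 + 0 + 27 + 7 = 57
σ = (0, 2, 1, 3): 23 + 18 + 5 + (-4) = 42
σ = (0, 2, 3, 1): 23 + 18 + 27 + 21 = 89
σ = (0, 3, 1, 2): 23 + 6 + 5 + 7 = 41
σ = (0, 3, 2, 1): 23 + 6 + 4 + 21 = 54
σ = (1, 0, 2, 3): 29 + (-2) + 4 + (-4) = 27
σ = (1, 0, 3, 2): 29 + (-2) + 27 + 7 = 61
σ = (1, 2, 0, 3): 29 + 18 + 29 + (-4) = 72
σ = (1, 2, 3, 0): 29 + 18 + 27 + 7 = 81
σ = (1, 3, 0, 2): 29 + 6 + 29 + 7 = 71
σ = (1, 3, 2, 0): 29 + 6 + 4 + 7 = 46
σ = (2, 0, 1, 3): 5 + (-2) + 5 + (-4) = 4
σ = (2, 0, 3, 1): 5 + (-2) + 27 + 21 = 51
σ = (2, 1, 0, 3): 5 + 0 + 29 + (-4) = 30
σ = (2, 1, 3, 0): 5 + 0 + 27 + 7 = 39
σ = (2, 3, 0, 1): 5 + 6 + 29 + 21 = 61
σ = (2, 3, 1, 0): 5 + 6 + 5 + 7 = 23
σ = (3, 0, 1, 2): 17 + (-2) + 5 + 7 = 27
σ = (3, 0, 2, 1): 17 + (-2) + 4 + 21 = 40
σ = (3, 1, 0, 2): 17 + 0 + 29 + 7 = 53
σ = (3, 1, 2, 0): 17 + 0 + 4 + 7 = 28
σ = (3, 2, 0, 1): 17 + 18 + 29 + 21 = 85
σ = (3, 2, 1, 0): 17 + 18 + 5 + 7 = 47
Optimal value attained by: σ = (2, 0, 1, 3).
Answer: det⊕(T) = 4; verdict: NONSINGULAR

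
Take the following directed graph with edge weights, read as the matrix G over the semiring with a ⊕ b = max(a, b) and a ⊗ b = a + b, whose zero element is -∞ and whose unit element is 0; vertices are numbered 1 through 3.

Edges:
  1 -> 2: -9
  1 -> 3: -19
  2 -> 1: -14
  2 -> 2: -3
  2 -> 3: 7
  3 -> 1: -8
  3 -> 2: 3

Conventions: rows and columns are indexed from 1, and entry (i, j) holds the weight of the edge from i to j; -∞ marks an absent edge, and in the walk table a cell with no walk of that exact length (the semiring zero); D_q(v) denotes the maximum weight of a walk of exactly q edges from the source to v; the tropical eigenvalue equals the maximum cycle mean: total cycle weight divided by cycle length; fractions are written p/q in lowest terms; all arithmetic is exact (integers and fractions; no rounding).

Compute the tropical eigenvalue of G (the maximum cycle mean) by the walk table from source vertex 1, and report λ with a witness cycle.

q=0: [0, -∞, -∞]
q=1: [-∞, -9, -19]
q=2: [-23, -12, -2]
q=3: [-10, 1, -5]
Optimal cycle mean attained by: cycle 2->3->2, total 7 + 3, length 2.
Answer: λ = 5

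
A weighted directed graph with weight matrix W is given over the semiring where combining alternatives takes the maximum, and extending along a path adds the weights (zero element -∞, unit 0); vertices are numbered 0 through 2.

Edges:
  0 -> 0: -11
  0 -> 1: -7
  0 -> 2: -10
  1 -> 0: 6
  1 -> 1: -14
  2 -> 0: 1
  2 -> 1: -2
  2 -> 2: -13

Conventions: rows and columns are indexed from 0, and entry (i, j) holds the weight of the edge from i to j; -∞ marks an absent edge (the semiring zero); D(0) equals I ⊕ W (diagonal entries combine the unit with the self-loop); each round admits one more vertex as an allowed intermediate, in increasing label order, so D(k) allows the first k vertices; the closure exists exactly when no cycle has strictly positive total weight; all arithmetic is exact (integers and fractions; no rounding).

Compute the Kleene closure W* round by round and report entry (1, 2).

D(0):
  [0, -7, -10]
  [6, 0, -∞]
  [1, -2, 0]
D(1):
  [0, -7, -10]
  [6, 0, -4]
  [1, -2, 0]
D(2):
  [0, -7, -10]
  [6, 0, -4]
  [4, -2, 0]
D(3):
  [0, -7, -10]
  [6, 0, -4]
  [4, -2, 0]
Answer: W*[1][2] = -4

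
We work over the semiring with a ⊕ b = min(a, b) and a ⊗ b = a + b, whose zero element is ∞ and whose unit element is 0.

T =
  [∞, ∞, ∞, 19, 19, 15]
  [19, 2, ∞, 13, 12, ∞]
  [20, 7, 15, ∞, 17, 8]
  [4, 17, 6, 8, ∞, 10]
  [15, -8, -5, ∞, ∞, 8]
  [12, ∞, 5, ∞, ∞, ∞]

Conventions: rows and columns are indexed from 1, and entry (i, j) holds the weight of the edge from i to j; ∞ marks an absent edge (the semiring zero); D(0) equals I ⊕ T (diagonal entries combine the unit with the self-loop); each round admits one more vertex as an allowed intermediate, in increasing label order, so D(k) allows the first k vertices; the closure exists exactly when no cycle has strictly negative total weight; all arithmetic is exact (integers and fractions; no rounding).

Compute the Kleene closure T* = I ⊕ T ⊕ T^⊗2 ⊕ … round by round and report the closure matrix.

D(0):
  [0, ∞, ∞, 19, 19, 15]
  [19, 0, ∞, 13, 12, ∞]
  [20, 7, 0, ∞, 17, 8]
  [4, 17, 6, 0, ∞, 10]
  [15, -8, -5, ∞, 0, 8]
  [12, ∞, 5, ∞, ∞, 0]
D(1):
  [0, ∞, ∞, 19, 19, 15]
  [19, 0, ∞, 13, 12, 34]
  [20, 7, 0, 39, 17, 8]
  [4, 17, 6, 0, 23, 10]
  [15, -8, -5, 34, 0, 8]
  [12, ∞, 5, 31, 31, 0]
D(2):
  [0, ∞, ∞, 19, 19, 15]
  [19, 0, ∞, 13, 12, 34]
  [20, 7, 0, 20, 17, 8]
  [4, 17, 6, 0, 23, 10]
  [11, -8, -5, 5, 0, 8]
  [12, ∞, 5, 31, 31, 0]
D(3):
  [0, ∞, ∞, 19, 19, 15]
  [19, 0, ∞, 13, 12, 34]
  [20, 7, 0, 20, 17, 8]
  [4, 13, 6, 0, 23, 10]
  [11, -8, -5, 5, 0, 3]
  [12, 12, 5, 25, 22, 0]
D(4):
  [0, 32, 25, 19, 19, 15]
  [17, 0, 19, 13, 12, 23]
  [20, 7, 0, 20, 17, 8]
  [4, 13, 6, 0, 23, 10]
  [9, -8, -5, 5, 0, 3]
  [12, 12, 5, 25, 22, 0]
D(5):
  [0, 11, 14, 19, 19, 15]
  [17, 0, 7, 13, 12, 15]
  [20, 7, 0, 20, 17, 8]
  [4, 13, 6, 0, 23, 10]
  [9, -8, -5, 5, 0, 3]
  [12, 12, 5, 25, 22, 0]
D(6):
  [0, 11, 14, 19, 19, 15]
  [17, 0, 7, 13, 12, 15]
  [20, 7, 0, 20, 17, 8]
  [4, 13, 6, 0, 23, 10]
  [9, -8, -5, 5, 0, 3]
  [12, 12, 5, 25, 22, 0]
Answer: T* = [[0, 11, 14, 19, 19, 15], [17, 0, 7, 13, 12, 15], [20, 7, 0, 20, 17, 8], [4, 13, 6, 0, 23, 10], [9, -8, -5, 5, 0, 3], [12, 12, 5, 25, 22, 0]]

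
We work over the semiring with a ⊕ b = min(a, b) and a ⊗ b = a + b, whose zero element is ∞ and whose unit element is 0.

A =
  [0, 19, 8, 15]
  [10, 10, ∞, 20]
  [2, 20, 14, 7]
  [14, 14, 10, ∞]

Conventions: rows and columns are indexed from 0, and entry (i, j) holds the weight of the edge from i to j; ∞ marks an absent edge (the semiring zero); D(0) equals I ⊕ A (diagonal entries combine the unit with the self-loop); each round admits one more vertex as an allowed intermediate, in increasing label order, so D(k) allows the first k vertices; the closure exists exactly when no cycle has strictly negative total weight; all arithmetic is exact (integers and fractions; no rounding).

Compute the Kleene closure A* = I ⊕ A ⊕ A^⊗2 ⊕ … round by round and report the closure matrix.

D(0):
  [0, 19, 8, 15]
  [10, 0, ∞, 20]
  [2, 20, 0, 7]
  [14, 14, 10, 0]
D(1):
  [0, 19, 8, 15]
  [10, 0, 18, 20]
  [2, 20, 0, 7]
  [14, 14, 10, 0]
D(2):
  [0, 19, 8, 15]
  [10, 0, 18, 20]
  [2, 20, 0, 7]
  [14, 14, 10, 0]
D(3):
  [0, 19, 8, 15]
  [10, 0, 18, 20]
  [2, 20, 0, 7]
  [12, 14, 10, 0]
D(4):
  [0, 19, 8, 15]
  [10, 0, 18, 20]
  [2, 20, 0, 7]
  [12, 14, 10, 0]
Answer: A* = [[0, 19, 8, 15], [10, 0, 18, 20], [2, 20, 0, 7], [12, 14, 10, 0]]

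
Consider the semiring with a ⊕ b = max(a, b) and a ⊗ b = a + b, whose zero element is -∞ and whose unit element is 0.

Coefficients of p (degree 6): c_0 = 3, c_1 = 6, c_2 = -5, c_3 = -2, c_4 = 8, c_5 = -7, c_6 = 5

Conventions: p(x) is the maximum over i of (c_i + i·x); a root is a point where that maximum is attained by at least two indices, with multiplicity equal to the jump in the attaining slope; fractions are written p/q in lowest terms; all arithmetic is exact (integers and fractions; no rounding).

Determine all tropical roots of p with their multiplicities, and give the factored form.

hull edge (i=0, c=3) to (i=1, c=6): slope 3, span 1
hull edge (i=1, c=6) to (i=4, c=8): slope 2/3, span 3
hull edge (i=4, c=8) to (i=6, c=5): slope -3/2, span 2
Factored form: p(x) = 5 ⊗ (x ⊕ (-3)) ⊗ (x ⊕ (-2/3)) ⊗ (x ⊕ (-2/3)) ⊗ (x ⊕ (-2/3)) ⊗ (x ⊕ 3/2) ⊗ (x ⊕ 3/2)
Answer: roots = -3 (mult 1), -2/3 (mult 3), 3/2 (mult 2)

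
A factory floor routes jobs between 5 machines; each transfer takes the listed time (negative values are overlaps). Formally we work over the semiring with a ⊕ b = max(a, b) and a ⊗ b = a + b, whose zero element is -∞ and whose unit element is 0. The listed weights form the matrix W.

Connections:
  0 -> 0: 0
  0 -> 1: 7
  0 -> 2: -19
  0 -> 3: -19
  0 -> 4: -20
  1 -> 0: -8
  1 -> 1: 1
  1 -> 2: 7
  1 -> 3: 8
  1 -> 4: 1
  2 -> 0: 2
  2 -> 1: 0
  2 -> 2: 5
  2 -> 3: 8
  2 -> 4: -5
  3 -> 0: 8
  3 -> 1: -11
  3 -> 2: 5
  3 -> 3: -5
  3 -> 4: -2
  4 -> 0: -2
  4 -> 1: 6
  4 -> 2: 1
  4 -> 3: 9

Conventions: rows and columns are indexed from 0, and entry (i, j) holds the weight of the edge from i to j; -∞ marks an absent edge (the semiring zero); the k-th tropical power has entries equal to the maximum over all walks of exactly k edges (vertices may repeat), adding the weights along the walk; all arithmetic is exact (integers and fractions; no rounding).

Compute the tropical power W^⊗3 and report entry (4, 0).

W^⊗2:
  [0, 8, 14, 15, 8]
  [16, 7, 13, 15, 6]
  [16, 9, 13, 13, 6]
  [8, 15, 10, 13, 0]
  [17, 7, 14, 14, 7]
W^⊗3:
  [23, 14, 20, 22, 13]
  [23, 23, 20, 21, 13]
  [21, 23, 18, 21, 11]
  [21, 16, 22, 23, 16]
  [22, 24, 19, 22, 12]
Key observation: the optimum is the walk 4->1->3->0, with weight 6 + 8 + 8 = 22.
Optimal value attained by: walk 4->1->3->0.
Answer: (W^⊗3)[4][0] = 22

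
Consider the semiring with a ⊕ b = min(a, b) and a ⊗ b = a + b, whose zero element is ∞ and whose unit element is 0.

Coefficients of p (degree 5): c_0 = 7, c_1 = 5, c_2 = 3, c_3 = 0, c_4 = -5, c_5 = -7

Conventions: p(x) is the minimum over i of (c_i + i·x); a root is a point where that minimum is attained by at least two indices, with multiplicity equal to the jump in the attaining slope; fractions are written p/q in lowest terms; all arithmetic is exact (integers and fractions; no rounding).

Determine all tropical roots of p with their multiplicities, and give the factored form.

hull edge (i=0, c=7) to (i=4, c=-5): slope -3, span 4
hull edge (i=4, c=-5) to (i=5, c=-7): slope -2, span 1
Factored form: p(x) = -7 ⊗ (x ⊕ 2) ⊗ (x ⊕ 3) ⊗ (x ⊕ 3) ⊗ (x ⊕ 3) ⊗ (x ⊕ 3)
Answer: roots = 2 (mult 1), 3 (mult 4)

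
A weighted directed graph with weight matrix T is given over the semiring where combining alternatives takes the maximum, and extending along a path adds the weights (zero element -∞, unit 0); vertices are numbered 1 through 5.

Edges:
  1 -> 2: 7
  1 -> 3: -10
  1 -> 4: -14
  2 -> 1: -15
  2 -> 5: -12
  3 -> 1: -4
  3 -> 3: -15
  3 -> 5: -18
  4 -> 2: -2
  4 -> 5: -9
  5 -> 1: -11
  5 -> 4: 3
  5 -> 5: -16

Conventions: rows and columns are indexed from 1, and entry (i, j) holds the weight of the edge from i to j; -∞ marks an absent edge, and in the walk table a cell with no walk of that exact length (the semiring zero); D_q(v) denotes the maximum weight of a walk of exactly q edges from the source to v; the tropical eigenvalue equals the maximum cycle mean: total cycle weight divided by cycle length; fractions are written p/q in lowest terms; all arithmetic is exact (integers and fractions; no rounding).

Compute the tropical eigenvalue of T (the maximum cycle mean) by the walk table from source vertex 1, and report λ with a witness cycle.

q=0: [0, -∞, -∞, -∞, -∞]
q=1: [-∞, 7, -10, -14, -∞]
q=2: [-8, -16, -25, -∞, -5]
q=3: [-16, -1, -18, -2, -21]
q=4: [-16, -4, -26, -18, -11]
q=5: [-19, -9, -26, -8, -16]
Optimal cycle mean attained by: cycle 4->5->4, total (-9) + 3, length 2.
Answer: λ = -3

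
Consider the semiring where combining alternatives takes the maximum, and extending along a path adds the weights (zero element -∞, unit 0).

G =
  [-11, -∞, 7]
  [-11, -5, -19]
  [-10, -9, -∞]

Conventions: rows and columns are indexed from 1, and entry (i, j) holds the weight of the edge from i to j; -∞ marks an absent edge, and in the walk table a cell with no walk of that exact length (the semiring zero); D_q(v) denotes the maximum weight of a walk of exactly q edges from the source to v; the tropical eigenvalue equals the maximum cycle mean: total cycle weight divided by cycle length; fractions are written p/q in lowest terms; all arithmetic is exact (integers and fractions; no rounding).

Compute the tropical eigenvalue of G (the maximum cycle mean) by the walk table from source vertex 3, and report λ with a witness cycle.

q=0: [-∞, -∞, 0]
q=1: [-10, -9, -∞]
q=2: [-20, -14, -3]
q=3: [-13, -12, -13]
Optimal cycle mean attained by: cycle 1->3->1, total 7 + (-10), length 2.
Answer: λ = -3/2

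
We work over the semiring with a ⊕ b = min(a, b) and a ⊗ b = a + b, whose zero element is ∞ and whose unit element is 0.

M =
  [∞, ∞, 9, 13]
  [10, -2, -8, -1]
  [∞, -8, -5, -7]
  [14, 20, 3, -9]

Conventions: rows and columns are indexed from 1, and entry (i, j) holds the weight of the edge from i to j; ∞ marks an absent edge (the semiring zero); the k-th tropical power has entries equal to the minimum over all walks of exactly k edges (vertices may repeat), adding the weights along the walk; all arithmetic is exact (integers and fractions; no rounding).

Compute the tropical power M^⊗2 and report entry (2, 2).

M^⊗2:
  [27, 1, 4, 2]
  [8, -16, -13, -15]
  [2, -13, -16, -16]
  [5, -5, -6, -18]
Key observation: the optimum is the walk 2->3->2, with weight (-8) + (-8) = -16.
Optimal value attained by: walk 2->3->2.
Answer: (M^⊗2)[2][2] = -16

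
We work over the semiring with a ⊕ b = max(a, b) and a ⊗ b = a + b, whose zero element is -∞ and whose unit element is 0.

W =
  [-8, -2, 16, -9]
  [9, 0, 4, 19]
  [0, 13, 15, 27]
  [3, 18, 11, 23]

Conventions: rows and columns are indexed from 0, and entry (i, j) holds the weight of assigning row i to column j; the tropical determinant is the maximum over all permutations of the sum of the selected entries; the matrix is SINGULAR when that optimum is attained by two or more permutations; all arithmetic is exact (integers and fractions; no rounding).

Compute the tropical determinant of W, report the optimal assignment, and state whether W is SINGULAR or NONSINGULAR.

σ = (0, 1, 2, 3): (-8) + 0 + 15 + 23 = 30
σ = (0, 1, 3, 2): (-8) + 0 + 27 + 11 = 30
σ = (0, 2, 1, 3): (-8) + 4 + 13 + 23 = 32
σ = (0, 2, 3, 1): (-8) + 4 + 27 + 18 = 41
σ = (0, 3, 1, 2): (-8) + 19 + 13 + 11 = 35
σ = (0, 3, 2, 1): (-8) + 19 + 15 + 18 = 44
σ = (1, 0, 2, 3): (-2) + 9 + 15 + 23 = 45
σ = (1, 0, 3, 2): (-2) + 9 + 27 + 11 = 45
σ = (1, 2, 0, 3): (-2) + 4 + 0 + 23 = 25
σ = (1, 2, 3, 0): (-2) + 4 + 27 + 3 = 32
σ = (1, 3, 0, 2): (-2) + 19 + 0 + 11 = 28
σ = (1, 3, 2, 0): (-2) + 19 + 15 + 3 = 35
σ = (2, 0, 1, 3): 16 + 9 + 13 + 23 = 61
σ = (2, 0, 3, 1): 16 + 9 + 27 + 18 = 70
σ = (2, 1, 0, 3): 16 + 0 + 0 + 23 = 39
σ = (2, 1, 3, 0): 16 + 0 + 27 + 3 = 46
σ = (2, 3, 0, 1): 16 + 19 + 0 + 18 = 53
σ = (2, 3, 1, 0): 16 + 19 + 13 + 3 = 51
σ = (3, 0, 1, 2): (-9) + 9 + 13 + 11 = 24
σ = (3, 0, 2, 1): (-9) + 9 + 15 + 18 = 33
σ = (3, 1, 0, 2): (-9) + 0 + 0 + 11 = 2
σ = (3, 1, 2, 0): (-9) + 0 + 15 + 3 = 9
σ = (3, 2, 0, 1): (-9) + 4 + 0 + 18 = 13
σ = (3, 2, 1, 0): (-9) + 4 + 13 + 3 = 11
Optimal value attained by: σ = (2, 0, 3, 1).
Answer: det⊕(W) = 70; verdict: NONSINGULAR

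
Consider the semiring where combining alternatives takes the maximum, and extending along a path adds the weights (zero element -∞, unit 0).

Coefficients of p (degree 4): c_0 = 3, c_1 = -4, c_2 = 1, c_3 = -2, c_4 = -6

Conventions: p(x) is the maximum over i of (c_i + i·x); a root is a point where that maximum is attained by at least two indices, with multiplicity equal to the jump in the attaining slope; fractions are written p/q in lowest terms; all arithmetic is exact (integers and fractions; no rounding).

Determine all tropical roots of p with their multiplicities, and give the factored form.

hull edge (i=0, c=3) to (i=2, c=1): slope -1, span 2
hull edge (i=2, c=1) to (i=3, c=-2): slope -3, span 1
hull edge (i=3, c=-2) to (i=4, c=-6): slope -4, span 1
Factored form: p(x) = -6 ⊗ (x ⊕ 1) ⊗ (x ⊕ 1) ⊗ (x ⊕ 3) ⊗ (x ⊕ 4)
Answer: roots = 1 (mult 2), 3 (mult 1), 4 (mult 1)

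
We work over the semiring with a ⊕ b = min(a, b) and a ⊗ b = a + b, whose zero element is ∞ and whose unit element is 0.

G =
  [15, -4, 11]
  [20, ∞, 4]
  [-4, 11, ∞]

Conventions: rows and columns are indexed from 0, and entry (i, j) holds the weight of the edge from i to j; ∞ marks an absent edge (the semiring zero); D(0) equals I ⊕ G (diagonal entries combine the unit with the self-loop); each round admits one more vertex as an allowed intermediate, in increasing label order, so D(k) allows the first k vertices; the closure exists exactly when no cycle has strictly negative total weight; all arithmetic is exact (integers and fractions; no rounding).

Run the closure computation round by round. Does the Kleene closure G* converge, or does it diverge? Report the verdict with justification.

D(0):
  [0, -4, 11]
  [20, 0, 4]
  [-4, 11, 0]
D(1):
  [0, -4, 11]
  [20, 0, 4]
  [-4, -8, 0]
Detection: at round 2, diagonal entry (2, 2) turns strictly negative.
Key observation: the cycle 2->0->1->2 has total weight (-4) + (-4) + 4, which is strictly negative.
Answer: DIVERGES — negative cycle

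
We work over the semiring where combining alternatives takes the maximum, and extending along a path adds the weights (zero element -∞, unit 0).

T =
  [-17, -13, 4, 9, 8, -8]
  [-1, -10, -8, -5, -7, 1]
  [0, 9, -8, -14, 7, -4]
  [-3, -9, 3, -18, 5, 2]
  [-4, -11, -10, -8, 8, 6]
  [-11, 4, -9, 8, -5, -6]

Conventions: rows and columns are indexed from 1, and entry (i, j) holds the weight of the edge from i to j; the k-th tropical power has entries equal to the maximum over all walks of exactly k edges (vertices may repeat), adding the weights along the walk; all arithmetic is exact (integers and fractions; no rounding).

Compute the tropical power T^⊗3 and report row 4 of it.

T^⊗2:
  [6, 13, 12, 0, 16, 14]
  [-8, 5, 3, 9, 7, -1]
  [8, 1, 4, 9, 15, 13]
  [3, 12, 1, 10, 13, 11]
  [4, 10, 0, 14, 16, 14]
  [5, 0, 11, 2, 13, 10]
T^⊗3:
  [12, 21, 10, 22, 24, 22]
  [6, 12, 12, 7, 15, 13]
  [11, 17, 12, 21, 23, 21]
  [11, 15, 13, 19, 21, 19]
  [12, 18, 17, 22, 24, 22]
  [11, 20, 9, 18, 21, 19]
Answer: row 4 of T^⊗3 = [11, 15, 13, 19, 21, 19]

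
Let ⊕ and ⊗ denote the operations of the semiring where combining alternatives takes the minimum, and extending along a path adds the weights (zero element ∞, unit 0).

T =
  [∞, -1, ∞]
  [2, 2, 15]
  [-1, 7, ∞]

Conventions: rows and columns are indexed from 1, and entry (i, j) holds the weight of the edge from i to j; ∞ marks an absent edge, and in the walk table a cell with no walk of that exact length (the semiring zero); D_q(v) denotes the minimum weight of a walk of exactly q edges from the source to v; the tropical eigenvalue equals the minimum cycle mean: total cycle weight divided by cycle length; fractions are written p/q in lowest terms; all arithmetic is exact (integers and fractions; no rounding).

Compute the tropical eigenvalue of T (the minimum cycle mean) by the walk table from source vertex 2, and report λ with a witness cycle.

q=0: [∞, 0, ∞]
q=1: [2, 2, 15]
q=2: [4, 1, 17]
q=3: [3, 3, 16]
Optimal cycle mean attained by: cycle 1->2->1, total (-1) + 2, length 2.
Answer: λ = 1/2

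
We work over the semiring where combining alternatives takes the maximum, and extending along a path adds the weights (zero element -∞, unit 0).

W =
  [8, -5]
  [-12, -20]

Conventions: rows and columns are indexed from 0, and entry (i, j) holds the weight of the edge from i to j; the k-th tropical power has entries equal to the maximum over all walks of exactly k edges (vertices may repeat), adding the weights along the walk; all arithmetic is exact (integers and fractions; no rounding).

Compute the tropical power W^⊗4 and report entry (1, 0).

W^⊗2:
  [16, 3]
  [-4, -17]
W^⊗3:
  [24, 11]
  [4, -9]
W^⊗4:
  [32, 19]
  [12, -1]
Key observation: the optimum is the walk 1->0->0->0->0, with weight (-12) + 8 + 8 + 8 = 12.
Optimal value attained by: walk 1->0->0->0->0.
Answer: (W^⊗4)[1][0] = 12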